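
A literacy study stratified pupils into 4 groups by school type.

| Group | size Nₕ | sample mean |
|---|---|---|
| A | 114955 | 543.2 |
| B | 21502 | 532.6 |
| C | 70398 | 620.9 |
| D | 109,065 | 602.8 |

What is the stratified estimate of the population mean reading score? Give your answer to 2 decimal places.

580.37

N = 114955 + 21502 + 70398 + 109065 = 315920.
Weight each subgroup mean by Nₕ/N and sum.
Σ Nₕx̄ₕ = 114955·543.2 + 21502·532.6 + 70398·620.9 + 109065·602.8 = 62443556 + 11451965.2 + 43710118.2 + 65744382 = 183350021.4.
Divide by N: 183350021.4 / 315920 = 580.3685... → 580.37.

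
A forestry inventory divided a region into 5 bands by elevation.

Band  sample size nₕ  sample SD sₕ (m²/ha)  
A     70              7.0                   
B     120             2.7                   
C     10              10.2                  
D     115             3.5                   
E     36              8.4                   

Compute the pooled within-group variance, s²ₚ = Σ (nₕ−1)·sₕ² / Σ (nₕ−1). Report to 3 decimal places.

26.159

A: (70−1)·7.0² = 69·49 = 3381
B: (120−1)·2.7² = 119·7.29 = 867.51
C: (10−1)·10.2² = 9·104.04 = 936.36
D: (115−1)·3.5² = 114·12.25 = 1396.5
E: (36−1)·8.4² = 35·70.56 = 2469.6
Numerator = 9050.97; denominator = Σ(nₕ−1) = 346.
s²ₚ = 9050.97/346 = 26.15887... → 26.159.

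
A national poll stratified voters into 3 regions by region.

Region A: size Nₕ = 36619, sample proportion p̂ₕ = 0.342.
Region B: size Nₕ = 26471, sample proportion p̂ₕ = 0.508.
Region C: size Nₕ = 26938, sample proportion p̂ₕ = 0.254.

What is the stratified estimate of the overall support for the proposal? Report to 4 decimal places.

0.3645

N = 36619 + 26471 + 26938 = 90028.
Overall proportion = Σ (Nₕ/N)·p̂ₕ.
Σ Nₕp̂ₕ = 12523.698 + 13447.268 + 6842.252 = 32813.218.
32813.218 / 90028 = 0.364478... → 0.3645.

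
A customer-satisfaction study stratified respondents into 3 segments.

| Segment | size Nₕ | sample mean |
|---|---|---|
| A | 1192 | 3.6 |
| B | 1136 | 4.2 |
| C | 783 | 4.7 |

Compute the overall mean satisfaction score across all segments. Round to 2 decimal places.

x̄_st = (Σ Nₕx̄ₕ) / (Σ Nₕ) = (1192·3.6 + 1136·4.2 + 783·4.7) / 3111
= 12742.5 / 3111 = 4.0959... → 4.10.

4.10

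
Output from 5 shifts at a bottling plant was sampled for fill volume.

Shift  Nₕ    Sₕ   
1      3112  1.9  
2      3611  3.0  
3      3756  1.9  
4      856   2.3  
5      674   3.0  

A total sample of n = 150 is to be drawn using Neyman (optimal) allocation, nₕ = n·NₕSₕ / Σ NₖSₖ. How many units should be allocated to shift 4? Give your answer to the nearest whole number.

11

1: NₕSₕ = 3112·1.9 = 5912.8
2: NₕSₕ = 3611·3.0 = 10833
3: NₕSₕ = 3756·1.9 = 7136.4
4: NₕSₕ = 856·2.3 = 1968.8
5: NₕSₕ = 674·3.0 = 2022
Σ NₕSₕ = 27873.
n_4 = 150·1968.8/27873 = 10.595... → 11.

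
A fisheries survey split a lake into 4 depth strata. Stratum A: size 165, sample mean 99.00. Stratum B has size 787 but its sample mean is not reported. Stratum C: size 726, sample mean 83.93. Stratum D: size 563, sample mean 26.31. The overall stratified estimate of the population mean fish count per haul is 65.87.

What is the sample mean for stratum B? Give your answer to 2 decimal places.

N = 165 + 787 + 726 + 563 = 2241.
Overall total = μ·N = 65.87·2241 = 147614.67.
Subtract the known strata: 165·99.00 + 726·83.93 + 563·26.31 = 92080.71.
Remaining total for stratum B: 147614.67 − 92080.71 = 55533.96.
Divide by its size: 55533.96 / 787 = 70.5641... → 70.56.

70.56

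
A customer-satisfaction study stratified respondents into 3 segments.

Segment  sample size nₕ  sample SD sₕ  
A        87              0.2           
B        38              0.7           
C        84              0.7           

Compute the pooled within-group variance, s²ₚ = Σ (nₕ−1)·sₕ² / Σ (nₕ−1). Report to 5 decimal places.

Degrees of freedom: 86 + 37 + 83 = 206.
Σ(nₕ−1)sₕ² = 86·0.04 + 37·0.49 + 83·0.49 = 62.24.
s²ₚ = 62.24 / 206 = 0.3021359... → 0.30214.

0.30214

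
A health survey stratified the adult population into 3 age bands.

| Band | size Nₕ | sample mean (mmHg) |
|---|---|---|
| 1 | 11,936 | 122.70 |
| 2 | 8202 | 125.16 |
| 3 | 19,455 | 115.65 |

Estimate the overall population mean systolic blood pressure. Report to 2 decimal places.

119.75

N = 11936 + 8202 + 19455 = 39593.
Weight each subgroup mean by Nₕ/N and sum.
Σ Nₕx̄ₕ = 11936·122.70 + 8202·125.16 + 19455·115.65 = 1464547.2 + 1026562.32 + 2249970.75 = 4741080.27.
Divide by N: 4741080.27 / 39593 = 119.7454... → 119.75.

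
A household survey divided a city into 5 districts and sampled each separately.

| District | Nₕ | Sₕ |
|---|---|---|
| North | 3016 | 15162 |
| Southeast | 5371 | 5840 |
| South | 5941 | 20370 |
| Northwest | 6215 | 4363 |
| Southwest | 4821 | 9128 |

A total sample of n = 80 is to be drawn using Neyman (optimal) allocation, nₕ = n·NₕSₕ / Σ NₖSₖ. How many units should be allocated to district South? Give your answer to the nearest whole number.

Σ NₕSₕ = 3016·15162 + 5371·5840 + 5941·20370 + 6215·4363 + 4821·9128 = 269235535.
Share for South: 121018170/269235535 = 0.44949.
n_South = 80 × 0.44949 = 35.959... → 36.

36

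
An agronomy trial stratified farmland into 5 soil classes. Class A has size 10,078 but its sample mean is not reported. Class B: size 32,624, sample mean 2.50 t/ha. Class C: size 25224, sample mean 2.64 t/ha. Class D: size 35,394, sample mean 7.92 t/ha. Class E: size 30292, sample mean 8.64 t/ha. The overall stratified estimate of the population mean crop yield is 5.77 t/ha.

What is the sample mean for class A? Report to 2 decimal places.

8.01

N = 10078 + 32624 + 25224 + 35394 + 30292 = 133612.
Overall total = μ·N = 5.77·133612 = 770941.24.
Subtract the known strata: 32624·2.50 + 25224·2.64 + 35394·7.92 + 30292·8.64 = 690194.72.
Remaining total for class A: 770941.24 − 690194.72 = 80746.52.
Divide by its size: 80746.52 / 10078 = 8.0122... → 8.01.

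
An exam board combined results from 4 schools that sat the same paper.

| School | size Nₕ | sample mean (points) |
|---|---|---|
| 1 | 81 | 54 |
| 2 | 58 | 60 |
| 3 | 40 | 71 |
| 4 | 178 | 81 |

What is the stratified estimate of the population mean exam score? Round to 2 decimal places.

N = 81 + 58 + 40 + 178 = 357.
Overall mean = Σ (Nₕ/N)·x̄ₕ — weight by population share, not a simple average.
Σ Nₕx̄ₕ = 81·54 + 58·60 + 40·71 + 178·81 = 4374 + 3480 + 2840 + 14418 = 25112.
Divide by N: 25112 / 357 = 70.3417... → 70.34.

70.34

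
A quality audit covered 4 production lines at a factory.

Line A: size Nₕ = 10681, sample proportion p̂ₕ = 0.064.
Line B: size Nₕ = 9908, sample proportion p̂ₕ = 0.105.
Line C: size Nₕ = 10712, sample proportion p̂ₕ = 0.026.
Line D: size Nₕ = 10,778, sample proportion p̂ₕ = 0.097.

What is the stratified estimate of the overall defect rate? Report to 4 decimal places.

0.0724

N = 10681 + 9908 + 10712 + 10778 = 42079.
Overall proportion = Σ (Nₕ/N)·p̂ₕ.
Σ Nₕp̂ₕ = 683.584 + 1040.34 + 278.512 + 1045.466 = 3047.902.
3047.902 / 42079 = 0.072433... → 0.0724.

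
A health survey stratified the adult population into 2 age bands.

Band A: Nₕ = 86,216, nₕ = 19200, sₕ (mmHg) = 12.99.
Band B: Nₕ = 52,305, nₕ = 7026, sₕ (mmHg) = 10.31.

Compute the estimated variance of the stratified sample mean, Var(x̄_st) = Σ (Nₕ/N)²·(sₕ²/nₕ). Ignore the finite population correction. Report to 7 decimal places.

0.0055616

N = 138521; Wₕ = Nₕ/N.
band A: (86216/138521)²·12.99²/19200 = 0.0034045646
band B: (52305/138521)²·10.31²/7026 = 0.0021570706
Sum = 0.0055616352 → 0.0055616.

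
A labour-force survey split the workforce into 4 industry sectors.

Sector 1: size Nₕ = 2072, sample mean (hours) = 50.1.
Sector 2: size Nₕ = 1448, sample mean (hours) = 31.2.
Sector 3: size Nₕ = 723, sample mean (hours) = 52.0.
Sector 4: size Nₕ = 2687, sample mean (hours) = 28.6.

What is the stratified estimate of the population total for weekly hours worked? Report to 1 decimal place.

263429.0

1: 2072·50.1 = 103807.2
2: 1448·31.2 = 45177.6
3: 723·52.0 = 37596
4: 2687·28.6 = 76848.2
τ̂ = Σ Nₕx̄ₕ = 263429.0.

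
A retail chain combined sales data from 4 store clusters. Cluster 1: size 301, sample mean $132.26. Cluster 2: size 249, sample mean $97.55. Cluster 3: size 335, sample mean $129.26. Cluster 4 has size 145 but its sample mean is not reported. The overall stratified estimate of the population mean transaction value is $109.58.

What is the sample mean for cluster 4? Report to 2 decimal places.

N = 301 + 249 + 335 + 145 = 1030.
Overall total = μ·N = 109.58·1030 = 112867.4.
Subtract the known strata: 301·132.26 + 249·97.55 + 335·129.26 = 107402.31.
Remaining total for cluster 4: 112867.4 − 107402.31 = 5465.09.
Divide by its size: 5465.09 / 145 = 37.6903... → 37.69.

37.69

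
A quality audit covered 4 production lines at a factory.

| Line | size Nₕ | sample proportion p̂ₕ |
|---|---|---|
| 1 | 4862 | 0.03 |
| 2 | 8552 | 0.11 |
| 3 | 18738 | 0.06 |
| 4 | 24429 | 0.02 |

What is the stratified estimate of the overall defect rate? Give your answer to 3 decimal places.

Wₕ = Nₕ/N with N = 56581: 0.0859, 0.1511, 0.3312, 0.4318.
p̂_st = 0.0859·0.03 + 0.1511·0.11 + 0.3312·0.06 + 0.4318·0.02 ≈ 0.04771... → 0.048.

0.048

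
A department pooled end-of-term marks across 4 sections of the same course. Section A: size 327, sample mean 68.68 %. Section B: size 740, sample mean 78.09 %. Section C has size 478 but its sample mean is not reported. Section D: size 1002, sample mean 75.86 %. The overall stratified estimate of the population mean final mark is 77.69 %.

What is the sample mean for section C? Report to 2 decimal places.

87.07

Σ Nₕx̄ₕ = N·μ, so 478·x̄_C = 2547·77.69 − (327·68.68 + 740·78.09 + 1002·75.86).
= 197876.43 − 156256.68 = 41619.75.
x̄_C = 41619.75 / 478 = 87.0706... → 87.07.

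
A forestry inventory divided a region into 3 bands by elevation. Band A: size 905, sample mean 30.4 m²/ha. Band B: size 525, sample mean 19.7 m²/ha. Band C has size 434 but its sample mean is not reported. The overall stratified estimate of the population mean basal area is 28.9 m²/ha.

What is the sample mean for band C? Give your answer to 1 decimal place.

Σ Nₕx̄ₕ = N·μ, so 434·x̄_C = 1864·28.9 − (905·30.4 + 525·19.7).
= 53869.6 − 37854.5 = 16015.1.
x̄_C = 16015.1 / 434 = 36.901... → 36.9.

36.9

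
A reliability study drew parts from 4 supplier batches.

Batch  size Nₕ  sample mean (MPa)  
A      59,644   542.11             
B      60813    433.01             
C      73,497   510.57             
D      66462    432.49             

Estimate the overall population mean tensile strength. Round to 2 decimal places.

479.75

N = 260416; weights Wₕ = Nₕ/N = (0.2290, 0.2335, 0.2822, 0.2552).
x̄_st = Σ Wₕ·x̄ₕ = 0.2290·542.11 + 0.2335·433.01 + 0.2822·510.57 + 0.2552·432.49 ≈ 479.7545...
→ 479.75.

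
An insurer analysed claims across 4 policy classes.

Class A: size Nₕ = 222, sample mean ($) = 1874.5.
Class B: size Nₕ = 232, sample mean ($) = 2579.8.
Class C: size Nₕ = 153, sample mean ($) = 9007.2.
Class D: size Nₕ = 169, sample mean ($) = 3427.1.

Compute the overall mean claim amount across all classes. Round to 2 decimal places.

N = 776; weights Wₕ = Nₕ/N = (0.2861, 0.2990, 0.1972, 0.2178).
x̄_st = Σ Wₕ·x̄ₕ = 0.2861·1874.5 + 0.2990·2579.8 + 0.1972·9007.2 + 0.2178·3427.1 ≈ 3829.8120...
→ 3829.81.

3829.81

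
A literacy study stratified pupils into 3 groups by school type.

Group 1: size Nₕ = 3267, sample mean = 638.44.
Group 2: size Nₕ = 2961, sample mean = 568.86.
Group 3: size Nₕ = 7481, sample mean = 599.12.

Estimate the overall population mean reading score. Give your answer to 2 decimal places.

601.95

N = 13709; weights Wₕ = Nₕ/N = (0.2383, 0.2160, 0.5457).
x̄_st = Σ Wₕ·x̄ₕ = 0.2383·638.44 + 0.2160·568.86 + 0.5457·599.12 ≈ 601.9545...
→ 601.95.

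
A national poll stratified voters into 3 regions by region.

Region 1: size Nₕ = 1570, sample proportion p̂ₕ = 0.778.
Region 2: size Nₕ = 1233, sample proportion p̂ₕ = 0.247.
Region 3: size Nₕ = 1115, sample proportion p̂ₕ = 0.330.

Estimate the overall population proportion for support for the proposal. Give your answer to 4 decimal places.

Wₕ = Nₕ/N with N = 3918: 0.4007, 0.3147, 0.2846.
p̂_st = 0.4007·0.778 + 0.3147·0.247 + 0.2846·0.330 ≈ 0.483400... → 0.4834.

0.4834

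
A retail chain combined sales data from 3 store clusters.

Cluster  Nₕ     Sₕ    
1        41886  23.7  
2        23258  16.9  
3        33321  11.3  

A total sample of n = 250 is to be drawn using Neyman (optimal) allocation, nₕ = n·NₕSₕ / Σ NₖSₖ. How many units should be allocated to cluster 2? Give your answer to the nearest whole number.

56

1: NₕSₕ = 41886·23.7 = 992698.2
2: NₕSₕ = 23258·16.9 = 393060.2
3: NₕSₕ = 33321·11.3 = 376527.3
Σ NₕSₕ = 1762285.7.
n_2 = 250·393060.2/1762285.7 = 55.760... → 56.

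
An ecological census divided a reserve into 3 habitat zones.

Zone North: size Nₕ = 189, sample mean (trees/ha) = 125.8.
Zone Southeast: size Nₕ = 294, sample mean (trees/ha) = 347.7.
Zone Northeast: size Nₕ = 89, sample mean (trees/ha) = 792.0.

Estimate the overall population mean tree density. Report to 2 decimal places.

x̄_st = (Σ Nₕx̄ₕ) / (Σ Nₕ) = (189·125.8 + 294·347.7 + 89·792.0) / 572
= 196488 / 572 = 343.5105... → 343.51.

343.51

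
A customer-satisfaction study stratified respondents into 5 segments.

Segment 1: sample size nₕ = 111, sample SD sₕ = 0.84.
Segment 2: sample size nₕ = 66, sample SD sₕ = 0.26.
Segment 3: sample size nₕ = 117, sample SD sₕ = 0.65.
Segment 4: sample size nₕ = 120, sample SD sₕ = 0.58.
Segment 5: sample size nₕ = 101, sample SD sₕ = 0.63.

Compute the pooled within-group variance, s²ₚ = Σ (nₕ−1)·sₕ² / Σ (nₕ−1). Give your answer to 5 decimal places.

Degrees of freedom: 110 + 65 + 116 + 119 + 100 = 510.
Σ(nₕ−1)sₕ² = 110·0.7056 + 65·0.0676 + 116·0.4225 + 119·0.3364 + 100·0.3969 = 210.7416.
s²ₚ = 210.7416 / 510 = 0.4132188... → 0.41322.

0.41322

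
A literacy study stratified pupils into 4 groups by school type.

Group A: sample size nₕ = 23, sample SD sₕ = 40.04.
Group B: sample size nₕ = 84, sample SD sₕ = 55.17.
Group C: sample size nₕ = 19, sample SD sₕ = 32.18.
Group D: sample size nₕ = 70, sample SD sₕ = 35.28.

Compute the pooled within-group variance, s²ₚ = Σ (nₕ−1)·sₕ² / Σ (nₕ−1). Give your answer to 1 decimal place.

2043.9

A: (23−1)·40.04² = 22·1603.2016 = 35270.4352
B: (84−1)·55.17² = 83·3043.7289 = 252629.4987
C: (19−1)·32.18² = 18·1035.5524 = 18639.9432
D: (70−1)·35.28² = 69·1244.6784 = 85882.8096
Numerator = 392422.6867; denominator = Σ(nₕ−1) = 192.
s²ₚ = 392422.6867/192 = 2043.868... → 2043.9.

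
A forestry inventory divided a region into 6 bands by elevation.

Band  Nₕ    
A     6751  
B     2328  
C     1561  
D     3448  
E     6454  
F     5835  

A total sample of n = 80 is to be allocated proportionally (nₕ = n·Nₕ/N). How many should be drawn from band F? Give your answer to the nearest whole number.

N = 6751 + 2328 + 1561 + 3448 + 6454 + 5835 = 26377.
n_F = 80·5835/26377 = 17.697... → 18.

18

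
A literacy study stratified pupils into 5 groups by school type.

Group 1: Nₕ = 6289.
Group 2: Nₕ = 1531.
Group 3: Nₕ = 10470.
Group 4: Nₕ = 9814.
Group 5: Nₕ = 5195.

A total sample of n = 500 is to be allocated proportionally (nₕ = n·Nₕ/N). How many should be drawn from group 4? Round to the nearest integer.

N = 6289 + 1531 + 10470 + 9814 + 5195 = 33299.
n_4 = 500·9814/33299 = 147.362... → 147.

147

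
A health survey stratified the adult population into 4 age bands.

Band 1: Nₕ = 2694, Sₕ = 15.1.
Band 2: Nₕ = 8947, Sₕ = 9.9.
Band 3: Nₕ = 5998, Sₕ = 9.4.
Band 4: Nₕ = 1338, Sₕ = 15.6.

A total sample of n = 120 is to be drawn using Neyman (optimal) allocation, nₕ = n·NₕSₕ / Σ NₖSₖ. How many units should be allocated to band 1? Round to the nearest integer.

1: NₕSₕ = 2694·15.1 = 40679.4
2: NₕSₕ = 8947·9.9 = 88575.3
3: NₕSₕ = 5998·9.4 = 56381.2
4: NₕSₕ = 1338·15.6 = 20872.8
Σ NₕSₕ = 206508.7.
n_1 = 120·40679.4/206508.7 = 23.638... → 24.

24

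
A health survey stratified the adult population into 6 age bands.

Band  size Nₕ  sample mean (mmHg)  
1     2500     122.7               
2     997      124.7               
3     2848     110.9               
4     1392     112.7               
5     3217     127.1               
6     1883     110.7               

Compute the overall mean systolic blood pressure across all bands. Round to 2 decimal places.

118.50

N = 2500 + 997 + 2848 + 1392 + 3217 + 1883 = 12837.
Overall mean = Σ (Nₕ/N)·x̄ₕ — weight by population share, not a simple average.
Σ Nₕx̄ₕ = 2500·122.7 + 997·124.7 + 2848·110.9 + 1392·112.7 + 3217·127.1 + 1883·110.7 = 306750 + 124325.9 + 315843.2 + 156878.4 + 408880.7 + 208448.1 = 1521126.3.
Divide by N: 1521126.3 / 12837 = 118.4955... → 118.50.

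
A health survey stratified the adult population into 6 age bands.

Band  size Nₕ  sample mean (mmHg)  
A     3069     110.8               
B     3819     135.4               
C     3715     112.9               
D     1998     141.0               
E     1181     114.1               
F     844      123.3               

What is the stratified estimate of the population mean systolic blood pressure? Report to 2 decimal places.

x̄_st = (Σ Nₕx̄ₕ) / (Σ Nₕ) = (3069·110.8 + 3819·135.4 + 3715·112.9 + 1998·141.0 + 1181·114.1 + 844·123.3) / 14626
= 1797096.6 / 14626 = 122.8700... → 122.87.

122.87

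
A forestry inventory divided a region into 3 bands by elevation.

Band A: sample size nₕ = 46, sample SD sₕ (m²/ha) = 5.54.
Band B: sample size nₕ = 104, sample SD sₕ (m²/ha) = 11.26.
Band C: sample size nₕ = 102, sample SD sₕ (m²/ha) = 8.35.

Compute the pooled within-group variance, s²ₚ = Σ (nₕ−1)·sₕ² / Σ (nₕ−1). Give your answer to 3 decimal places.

86.274

Degrees of freedom: 45 + 103 + 101 = 249.
Σ(nₕ−1)sₕ² = 45·30.6916 + 103·126.7876 + 101·69.7225 = 21482.2173.
s²ₚ = 21482.2173 / 249 = 86.27397... → 86.274.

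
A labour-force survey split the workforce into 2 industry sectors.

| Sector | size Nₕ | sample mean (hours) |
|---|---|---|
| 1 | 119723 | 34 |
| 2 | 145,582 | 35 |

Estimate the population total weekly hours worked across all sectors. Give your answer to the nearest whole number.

Population total = Σ Nₕ·x̄ₕ (each stratum's size times its mean).
119723·34 + 145582·35 = 4070582 + 5095370 = 9165952.

9165952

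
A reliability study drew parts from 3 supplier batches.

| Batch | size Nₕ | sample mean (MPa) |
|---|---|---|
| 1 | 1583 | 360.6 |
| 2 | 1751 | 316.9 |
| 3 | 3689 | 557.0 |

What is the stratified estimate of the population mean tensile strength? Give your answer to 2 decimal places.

452.87

N = 7023; weights Wₕ = Nₕ/N = (0.2254, 0.2493, 0.5253).
x̄_st = Σ Wₕ·x̄ₕ = 0.2254·360.6 + 0.2493·316.9 + 0.5253·557.0 ≈ 452.8684...
→ 452.87.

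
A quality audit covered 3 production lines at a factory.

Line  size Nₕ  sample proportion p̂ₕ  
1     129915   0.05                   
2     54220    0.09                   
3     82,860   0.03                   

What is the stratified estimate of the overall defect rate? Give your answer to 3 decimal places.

0.052

Wₕ = Nₕ/N with N = 266995: 0.4866, 0.2031, 0.3103.
p̂_st = 0.4866·0.05 + 0.2031·0.09 + 0.3103·0.03 ≈ 0.05192... → 0.052.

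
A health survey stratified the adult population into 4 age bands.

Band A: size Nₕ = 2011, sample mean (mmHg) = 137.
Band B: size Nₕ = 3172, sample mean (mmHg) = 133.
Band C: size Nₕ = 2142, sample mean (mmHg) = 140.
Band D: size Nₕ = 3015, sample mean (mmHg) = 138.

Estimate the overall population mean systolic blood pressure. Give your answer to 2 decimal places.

x̄_st = (Σ Nₕx̄ₕ) / (Σ Nₕ) = (2011·137 + 3172·133 + 2142·140 + 3015·138) / 10340
= 1413333 / 10340 = 136.6860... → 136.69.

136.69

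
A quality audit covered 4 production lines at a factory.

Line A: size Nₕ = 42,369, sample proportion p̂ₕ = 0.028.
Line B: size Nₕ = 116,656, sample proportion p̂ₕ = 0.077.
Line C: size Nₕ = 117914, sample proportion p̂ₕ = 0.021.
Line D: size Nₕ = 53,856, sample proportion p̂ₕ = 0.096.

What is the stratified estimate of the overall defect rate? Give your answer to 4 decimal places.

0.0539

Wₕ = Nₕ/N with N = 330795: 0.1281, 0.3527, 0.3565, 0.1628.
p̂_st = 0.1281·0.028 + 0.3527·0.077 + 0.3565·0.021 + 0.1628·0.096 ≈ 0.053856... → 0.0539.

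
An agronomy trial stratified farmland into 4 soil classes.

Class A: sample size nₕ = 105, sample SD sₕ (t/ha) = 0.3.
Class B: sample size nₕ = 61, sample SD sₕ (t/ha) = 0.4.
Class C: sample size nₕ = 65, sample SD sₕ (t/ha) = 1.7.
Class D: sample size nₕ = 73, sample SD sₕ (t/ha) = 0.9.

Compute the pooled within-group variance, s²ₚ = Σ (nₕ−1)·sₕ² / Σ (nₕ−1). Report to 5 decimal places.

Degrees of freedom: 104 + 60 + 64 + 72 = 300.
Σ(nₕ−1)sₕ² = 104·0.09 + 60·0.16 + 64·2.89 + 72·0.81 = 262.24.
s²ₚ = 262.24 / 300 = 0.8741333... → 0.87413.

0.87413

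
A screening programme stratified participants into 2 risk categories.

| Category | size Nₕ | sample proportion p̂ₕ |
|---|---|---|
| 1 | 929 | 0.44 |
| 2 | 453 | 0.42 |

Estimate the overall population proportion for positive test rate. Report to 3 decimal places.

0.433

Wₕ = Nₕ/N with N = 1382: 0.6722, 0.3278.
p̂_st = 0.6722·0.44 + 0.3278·0.42 ≈ 0.43344... → 0.433.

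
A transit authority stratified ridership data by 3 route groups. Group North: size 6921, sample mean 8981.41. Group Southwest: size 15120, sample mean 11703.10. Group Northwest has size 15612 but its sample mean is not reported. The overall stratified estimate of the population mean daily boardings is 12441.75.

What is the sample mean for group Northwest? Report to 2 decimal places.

14691.14

N = 6921 + 15120 + 15612 = 37653.
Overall total = μ·N = 12441.75·37653 = 468469212.75.
Subtract the known strata: 6921·8981.41 + 15120·11703.10 = 239111210.61.
Remaining total for group Northwest: 468469212.75 − 239111210.61 = 229358002.14.
Divide by its size: 229358002.14 / 15612 = 14691.1352... → 14691.14.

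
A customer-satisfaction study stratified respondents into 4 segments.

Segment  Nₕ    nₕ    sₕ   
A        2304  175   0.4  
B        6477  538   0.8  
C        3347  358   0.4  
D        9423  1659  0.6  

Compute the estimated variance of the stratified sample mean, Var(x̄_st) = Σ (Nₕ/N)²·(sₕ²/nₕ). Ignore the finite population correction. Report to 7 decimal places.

N = 21551; Wₕ = Nₕ/N.
segment A: (2304/21551)²·0.4²/175 = 0.0000104499
segment B: (6477/21551)²·0.8²/538 = 0.0001074510
segment C: (3347/21551)²·0.4²/358 = 0.0000107799
segment D: (9423/21551)²·0.6²/1659 = 0.0000414858
Sum = 0.0001701666 → 0.0001702.

0.0001702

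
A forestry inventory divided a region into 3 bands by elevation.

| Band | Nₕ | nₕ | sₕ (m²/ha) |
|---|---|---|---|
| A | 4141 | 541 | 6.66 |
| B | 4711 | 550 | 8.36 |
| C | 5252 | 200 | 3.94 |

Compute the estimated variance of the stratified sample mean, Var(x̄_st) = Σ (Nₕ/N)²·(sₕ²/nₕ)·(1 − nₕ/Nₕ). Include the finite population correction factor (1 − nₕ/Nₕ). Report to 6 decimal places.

0.029019

N = 14104; Wₕ = Nₕ/N.
band A: (4141/14104)²·6.66²/541·(1 − 541/4141) = 0.006144327
band B: (4711/14104)²·8.36²/550·(1 − 550/4711) = 0.012522069
band C: (5252/14104)²·3.94²/200·(1 − 200/5252) = 0.010352993
Sum = 0.029019389 → 0.029019.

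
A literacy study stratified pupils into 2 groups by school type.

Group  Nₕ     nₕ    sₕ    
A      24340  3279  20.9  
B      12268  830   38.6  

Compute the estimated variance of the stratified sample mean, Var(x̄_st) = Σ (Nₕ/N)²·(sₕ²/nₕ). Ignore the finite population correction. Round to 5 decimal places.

N = 36608. Term for each stratum: Wₕ²sₕ²/nₕ.
Var(x̄_st) = 0.05888983 + 0.20160070 = 0.26049053 → 0.26049.

0.26049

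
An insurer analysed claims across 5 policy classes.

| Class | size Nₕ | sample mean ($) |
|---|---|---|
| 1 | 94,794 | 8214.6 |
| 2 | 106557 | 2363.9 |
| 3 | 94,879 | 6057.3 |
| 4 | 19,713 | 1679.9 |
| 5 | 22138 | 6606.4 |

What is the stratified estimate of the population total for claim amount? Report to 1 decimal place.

1784663803.3

1: 94794·8214.6 = 778694792.4
2: 106557·2363.9 = 251890092.3
3: 94879·6057.3 = 574710566.7
4: 19713·1679.9 = 33115868.7
5: 22138·6606.4 = 146252483.2
τ̂ = Σ Nₕx̄ₕ = 1784663803.3.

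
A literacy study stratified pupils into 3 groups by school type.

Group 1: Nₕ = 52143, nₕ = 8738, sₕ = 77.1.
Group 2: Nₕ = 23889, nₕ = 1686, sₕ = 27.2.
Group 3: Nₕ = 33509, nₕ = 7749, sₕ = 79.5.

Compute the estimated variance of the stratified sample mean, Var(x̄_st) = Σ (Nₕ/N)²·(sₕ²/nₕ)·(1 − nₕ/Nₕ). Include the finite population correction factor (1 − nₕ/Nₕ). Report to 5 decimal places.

0.20639

N = 109541; Wₕ = Nₕ/N.
group 1: (52143/109541)²·77.1²/8738·(1 − 8738/52143) = 0.12831549
group 2: (23889/109541)²·27.2²/1686·(1 − 1686/23889) = 0.01939708
group 3: (33509/109541)²·79.5²/7749·(1 − 7749/33509) = 0.05867357
Sum = 0.20638615 → 0.20639.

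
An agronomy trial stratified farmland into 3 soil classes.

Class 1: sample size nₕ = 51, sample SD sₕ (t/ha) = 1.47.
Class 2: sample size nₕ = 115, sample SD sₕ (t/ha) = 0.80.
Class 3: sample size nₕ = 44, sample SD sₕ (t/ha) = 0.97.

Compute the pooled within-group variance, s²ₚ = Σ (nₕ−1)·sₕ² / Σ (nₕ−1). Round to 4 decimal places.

Degrees of freedom: 50 + 114 + 43 = 207.
Σ(nₕ−1)sₕ² = 50·2.1609 + 114·0.64 + 43·0.9409 = 221.4637.
s²ₚ = 221.4637 / 207 = 1.069873... → 1.0699.

1.0699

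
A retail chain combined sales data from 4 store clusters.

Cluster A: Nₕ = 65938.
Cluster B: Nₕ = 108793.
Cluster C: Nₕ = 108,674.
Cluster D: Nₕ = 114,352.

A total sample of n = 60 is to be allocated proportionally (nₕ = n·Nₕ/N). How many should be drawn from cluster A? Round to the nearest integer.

10

Share of cluster A = 65938/397757 = 0.16577.
Allocate 60 × 0.16577 = 9.946... → 10.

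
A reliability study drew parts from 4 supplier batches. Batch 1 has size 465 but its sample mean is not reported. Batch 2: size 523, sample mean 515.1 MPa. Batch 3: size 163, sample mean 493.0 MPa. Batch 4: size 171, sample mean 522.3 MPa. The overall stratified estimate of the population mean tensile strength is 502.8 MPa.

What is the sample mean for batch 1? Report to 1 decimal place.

N = 465 + 523 + 163 + 171 = 1322.
Overall total = μ·N = 502.8·1322 = 664701.6.
Subtract the known strata: 523·515.1 + 163·493.0 + 171·522.3 = 439069.6.
Remaining total for batch 1: 664701.6 − 439069.6 = 225632.
Divide by its size: 225632 / 465 = 485.230... → 485.2.

485.2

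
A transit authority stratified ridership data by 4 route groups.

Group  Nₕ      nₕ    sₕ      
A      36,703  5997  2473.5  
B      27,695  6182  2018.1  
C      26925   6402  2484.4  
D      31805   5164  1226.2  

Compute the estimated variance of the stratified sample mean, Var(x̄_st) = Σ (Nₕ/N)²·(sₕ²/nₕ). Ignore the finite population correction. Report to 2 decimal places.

189.51

N = 123128. Term for each stratum: Wₕ²sₕ²/nₕ.
Var(x̄_st) = 90.65239 + 33.33078 + 46.10257 + 19.42735 = 189.51309 → 189.51.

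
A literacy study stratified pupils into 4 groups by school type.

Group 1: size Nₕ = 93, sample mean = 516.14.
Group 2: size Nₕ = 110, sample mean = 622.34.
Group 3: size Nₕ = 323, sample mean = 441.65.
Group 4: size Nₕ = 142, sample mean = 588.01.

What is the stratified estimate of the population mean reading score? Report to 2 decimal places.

x̄_st = (Σ Nₕx̄ₕ) / (Σ Nₕ) = (93·516.14 + 110·622.34 + 323·441.65 + 142·588.01) / 668
= 342608.79 / 668 = 512.8874... → 512.89.

512.89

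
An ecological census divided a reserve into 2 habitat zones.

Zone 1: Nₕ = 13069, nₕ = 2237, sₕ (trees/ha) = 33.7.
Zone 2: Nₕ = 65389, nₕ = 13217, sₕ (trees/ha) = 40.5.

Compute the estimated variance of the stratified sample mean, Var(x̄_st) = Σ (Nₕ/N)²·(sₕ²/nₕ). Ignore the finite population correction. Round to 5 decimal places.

N = 78458; Wₕ = Nₕ/N.
zone 1: (13069/78458)²·33.7²/2237 = 0.01408653
zone 2: (65389/78458)²·40.5²/13217 = 0.08620096
Sum = 0.10028749 → 0.10029.

0.10029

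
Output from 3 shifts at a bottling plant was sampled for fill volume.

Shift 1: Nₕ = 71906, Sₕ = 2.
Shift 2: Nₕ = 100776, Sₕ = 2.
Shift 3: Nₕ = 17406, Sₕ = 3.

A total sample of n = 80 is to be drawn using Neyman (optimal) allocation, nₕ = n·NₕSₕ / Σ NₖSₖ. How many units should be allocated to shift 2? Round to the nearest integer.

41

Σ NₕSₕ = 71906·2 + 100776·2 + 17406·3 = 397582.
Share for 2: 201552/397582 = 0.50694.
n_2 = 80 × 0.50694 = 40.556... → 41.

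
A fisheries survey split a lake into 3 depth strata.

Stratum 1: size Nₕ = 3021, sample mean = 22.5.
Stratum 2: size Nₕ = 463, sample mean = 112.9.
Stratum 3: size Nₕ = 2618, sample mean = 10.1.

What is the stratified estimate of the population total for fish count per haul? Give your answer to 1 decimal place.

1: 3021·22.5 = 67972.5
2: 463·112.9 = 52272.7
3: 2618·10.1 = 26441.8
τ̂ = Σ Nₕx̄ₕ = 146687.0.

146687.0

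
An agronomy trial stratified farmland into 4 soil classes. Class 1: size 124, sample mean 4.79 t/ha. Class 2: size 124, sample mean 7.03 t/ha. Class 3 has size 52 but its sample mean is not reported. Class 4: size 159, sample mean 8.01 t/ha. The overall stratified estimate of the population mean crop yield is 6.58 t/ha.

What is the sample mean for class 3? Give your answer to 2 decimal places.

5.40

N = 124 + 124 + 52 + 159 = 459.
Overall total = μ·N = 6.58·459 = 3020.22.
Subtract the known strata: 124·4.79 + 124·7.03 + 159·8.01 = 2739.27.
Remaining total for class 3: 3020.22 − 2739.27 = 280.95.
Divide by its size: 280.95 / 52 = 5.4029... → 5.40.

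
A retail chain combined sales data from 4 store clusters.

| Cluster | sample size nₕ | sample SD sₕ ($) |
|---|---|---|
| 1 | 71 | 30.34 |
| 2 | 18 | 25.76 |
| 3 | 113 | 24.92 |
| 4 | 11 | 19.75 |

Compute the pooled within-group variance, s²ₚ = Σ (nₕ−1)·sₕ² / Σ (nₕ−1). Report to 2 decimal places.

713.73

Degrees of freedom: 70 + 17 + 112 + 10 = 209.
Σ(nₕ−1)sₕ² = 70·920.5156 + 17·663.5776 + 112·621.0064 + 10·390.0625 = 149170.253.
s²ₚ = 149170.253 / 209 = 713.7333... → 713.73.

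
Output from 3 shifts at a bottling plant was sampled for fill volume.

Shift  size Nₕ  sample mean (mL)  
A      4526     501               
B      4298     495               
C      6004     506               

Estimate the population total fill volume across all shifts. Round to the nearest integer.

7433060

A: 4526·501 = 2267526
B: 4298·495 = 2127510
C: 6004·506 = 3038024
τ̂ = Σ Nₕx̄ₕ = 7433060.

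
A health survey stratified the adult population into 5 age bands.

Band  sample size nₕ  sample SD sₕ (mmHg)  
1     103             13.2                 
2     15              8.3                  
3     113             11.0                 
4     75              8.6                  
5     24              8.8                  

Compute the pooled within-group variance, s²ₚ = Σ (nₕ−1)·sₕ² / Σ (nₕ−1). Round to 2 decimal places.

1: (103−1)·13.2² = 102·174.24 = 17772.48
2: (15−1)·8.3² = 14·68.89 = 964.46
3: (113−1)·11.0² = 112·121 = 13552
4: (75−1)·8.6² = 74·73.96 = 5473.04
5: (24−1)·8.8² = 23·77.44 = 1781.12
Numerator = 39543.1; denominator = Σ(nₕ−1) = 325.
s²ₚ = 39543.1/325 = 121.6711... → 121.67.

121.67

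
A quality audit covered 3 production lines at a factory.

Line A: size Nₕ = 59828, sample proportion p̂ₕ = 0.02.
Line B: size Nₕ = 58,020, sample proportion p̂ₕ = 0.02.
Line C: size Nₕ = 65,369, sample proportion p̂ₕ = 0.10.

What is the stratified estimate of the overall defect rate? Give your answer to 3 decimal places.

Wₕ = Nₕ/N with N = 183217: 0.3265, 0.3167, 0.3568.
p̂_st = 0.3265·0.02 + 0.3167·0.02 + 0.3568·0.10 ≈ 0.04854... → 0.049.

0.049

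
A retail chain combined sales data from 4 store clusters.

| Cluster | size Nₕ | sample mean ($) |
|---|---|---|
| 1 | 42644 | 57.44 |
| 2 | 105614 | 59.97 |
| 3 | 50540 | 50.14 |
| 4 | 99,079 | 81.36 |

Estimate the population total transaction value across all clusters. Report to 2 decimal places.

19378285.98

1: 42644·57.44 = 2449471.36
2: 105614·59.97 = 6333671.58
3: 50540·50.14 = 2534075.6
4: 99079·81.36 = 8061067.44
τ̂ = Σ Nₕx̄ₕ = 19378285.98.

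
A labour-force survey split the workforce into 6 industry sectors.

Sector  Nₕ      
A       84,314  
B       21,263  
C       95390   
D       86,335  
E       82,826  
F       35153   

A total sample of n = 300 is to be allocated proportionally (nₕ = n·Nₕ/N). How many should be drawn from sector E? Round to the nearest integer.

N = 84314 + 21263 + 95390 + 86335 + 82826 + 35153 = 405281.
n_E = 300·82826/405281 = 61.310... → 61.

61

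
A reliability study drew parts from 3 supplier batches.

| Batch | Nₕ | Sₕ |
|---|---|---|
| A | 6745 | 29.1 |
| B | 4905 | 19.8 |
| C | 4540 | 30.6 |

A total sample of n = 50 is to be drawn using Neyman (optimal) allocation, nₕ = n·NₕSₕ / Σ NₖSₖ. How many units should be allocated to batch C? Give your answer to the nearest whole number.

16

Σ NₕSₕ = 6745·29.1 + 4905·19.8 + 4540·30.6 = 432322.5.
Share for C: 138924/432322.5 = 0.32134.
n_C = 50 × 0.32134 = 16.067... → 16.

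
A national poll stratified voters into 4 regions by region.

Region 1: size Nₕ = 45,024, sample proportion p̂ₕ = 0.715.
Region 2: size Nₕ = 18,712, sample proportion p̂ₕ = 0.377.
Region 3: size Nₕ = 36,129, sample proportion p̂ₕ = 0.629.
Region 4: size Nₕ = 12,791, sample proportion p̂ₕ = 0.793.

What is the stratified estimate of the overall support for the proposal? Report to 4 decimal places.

N = 45024 + 18712 + 36129 + 12791 = 112656.
Overall proportion = Σ (Nₕ/N)·p̂ₕ.
Σ Nₕp̂ₕ = 32192.16 + 7054.424 + 22725.141 + 10143.263 = 72114.988.
72114.988 / 112656 = 0.640134... → 0.6401.

0.6401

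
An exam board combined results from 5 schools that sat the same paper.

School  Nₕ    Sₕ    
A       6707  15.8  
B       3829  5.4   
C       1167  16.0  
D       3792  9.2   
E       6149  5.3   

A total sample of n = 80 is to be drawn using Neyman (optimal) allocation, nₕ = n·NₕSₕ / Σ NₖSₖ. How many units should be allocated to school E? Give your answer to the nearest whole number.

12

A: NₕSₕ = 6707·15.8 = 105970.6
B: NₕSₕ = 3829·5.4 = 20676.6
C: NₕSₕ = 1167·16.0 = 18672
D: NₕSₕ = 3792·9.2 = 34886.4
E: NₕSₕ = 6149·5.3 = 32589.7
Σ NₕSₕ = 212795.3.
n_E = 80·32589.7/212795.3 = 12.252... → 12.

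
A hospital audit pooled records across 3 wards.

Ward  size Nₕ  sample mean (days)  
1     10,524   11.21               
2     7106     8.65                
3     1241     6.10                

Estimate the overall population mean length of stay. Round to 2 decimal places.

9.91

N = 18871; weights Wₕ = Nₕ/N = (0.5577, 0.3766, 0.0658).
x̄_st = Σ Wₕ·x̄ₕ = 0.5577·11.21 + 0.3766·8.65 + 0.0658·6.10 ≈ 9.9100...
→ 9.91.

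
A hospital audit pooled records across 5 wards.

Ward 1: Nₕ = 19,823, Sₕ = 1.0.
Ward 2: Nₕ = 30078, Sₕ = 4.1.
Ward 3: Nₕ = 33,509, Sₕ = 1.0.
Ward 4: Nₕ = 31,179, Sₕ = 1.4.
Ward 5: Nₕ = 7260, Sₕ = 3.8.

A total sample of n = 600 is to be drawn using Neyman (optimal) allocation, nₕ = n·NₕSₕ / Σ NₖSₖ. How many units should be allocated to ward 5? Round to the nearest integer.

Σ NₕSₕ = 19823·1.0 + 30078·4.1 + 33509·1.0 + 31179·1.4 + 7260·3.8 = 247890.4.
Share for 5: 27588/247890.4 = 0.11129.
n_5 = 600 × 0.11129 = 66.775... → 67.

67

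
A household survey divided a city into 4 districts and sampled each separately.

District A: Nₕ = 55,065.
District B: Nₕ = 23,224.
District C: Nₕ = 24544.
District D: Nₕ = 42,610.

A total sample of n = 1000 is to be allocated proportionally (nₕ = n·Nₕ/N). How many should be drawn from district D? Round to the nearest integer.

Share of district D = 42610/145443 = 0.29297.
Allocate 1000 × 0.29297 = 292.967... → 293.

293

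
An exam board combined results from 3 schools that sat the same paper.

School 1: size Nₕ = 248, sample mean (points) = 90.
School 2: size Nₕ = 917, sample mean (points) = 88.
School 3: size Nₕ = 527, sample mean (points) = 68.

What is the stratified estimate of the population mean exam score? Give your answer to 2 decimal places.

82.06

N = 248 + 917 + 527 = 1692.
The stratified mean weights each stratum mean by its population share Nₕ/N.
Σ Nₕx̄ₕ = 248·90 + 917·88 + 527·68 = 22320 + 80696 + 35836 = 138852.
Divide by N: 138852 / 1692 = 82.0638... → 82.06.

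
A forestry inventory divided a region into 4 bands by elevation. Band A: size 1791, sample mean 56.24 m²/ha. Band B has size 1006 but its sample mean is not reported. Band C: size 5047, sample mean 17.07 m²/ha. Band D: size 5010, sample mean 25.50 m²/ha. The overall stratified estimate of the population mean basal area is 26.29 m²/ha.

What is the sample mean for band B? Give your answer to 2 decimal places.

23.16

N = 1791 + 1006 + 5047 + 5010 = 12854.
Overall total = μ·N = 26.29·12854 = 337931.66.
Subtract the known strata: 1791·56.24 + 5047·17.07 + 5010·25.50 = 314633.13.
Remaining total for band B: 337931.66 − 314633.13 = 23298.53.
Divide by its size: 23298.53 / 1006 = 23.1596... → 23.16.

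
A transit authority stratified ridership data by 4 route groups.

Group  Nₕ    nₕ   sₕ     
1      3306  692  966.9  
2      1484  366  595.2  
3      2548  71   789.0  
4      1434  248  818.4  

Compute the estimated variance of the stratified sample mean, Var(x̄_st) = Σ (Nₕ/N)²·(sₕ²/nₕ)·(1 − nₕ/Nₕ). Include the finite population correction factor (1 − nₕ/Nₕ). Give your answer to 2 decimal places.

N = 8772; Wₕ = Nₕ/N.
group 1: (3306/8772)²·966.9²/692·(1 − 692/3306) = 151.72887
group 2: (1484/8772)²·595.2²/366·(1 − 366/1484) = 20.87004
group 3: (2548/8772)²·789.0²/71·(1 − 71/2548) = 719.15722
group 4: (1434/8772)²·818.4²/248·(1 − 248/1434) = 59.69200
Sum = 951.44812 → 951.45.

951.45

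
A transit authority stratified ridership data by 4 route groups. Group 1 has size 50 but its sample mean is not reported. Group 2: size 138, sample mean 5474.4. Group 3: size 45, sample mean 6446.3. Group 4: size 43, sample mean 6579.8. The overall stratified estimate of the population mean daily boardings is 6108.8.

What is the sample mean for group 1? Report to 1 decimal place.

7150.9

Σ Nₕx̄ₕ = N·μ, so 50·x̄_1 = 276·6108.8 − (138·5474.4 + 45·6446.3 + 43·6579.8).
= 1686028.8 − 1328482.1 = 357546.7.
x̄_1 = 357546.7 / 50 = 7150.934 → 7150.9.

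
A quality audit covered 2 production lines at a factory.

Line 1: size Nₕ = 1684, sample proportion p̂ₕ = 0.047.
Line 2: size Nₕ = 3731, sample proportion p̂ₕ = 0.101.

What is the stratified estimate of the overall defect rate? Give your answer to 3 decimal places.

Wₕ = Nₕ/N with N = 5415: 0.3110, 0.6890.
p̂_st = 0.3110·0.047 + 0.6890·0.101 ≈ 0.08421... → 0.084.

0.084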